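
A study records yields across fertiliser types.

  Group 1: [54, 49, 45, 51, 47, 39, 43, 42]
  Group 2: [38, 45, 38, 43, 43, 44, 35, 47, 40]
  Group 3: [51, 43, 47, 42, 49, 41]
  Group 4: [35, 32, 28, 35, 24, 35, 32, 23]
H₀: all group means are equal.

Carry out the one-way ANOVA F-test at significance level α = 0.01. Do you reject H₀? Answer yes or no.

Group means [46.25, 41.44, 45.50, 30.50], grand mean 40.645
SSB = Σnᵢ(x̄ᵢ−x̄)² = 1221.875; SSW = ΣΣ(x−x̄ᵢ)² = 549.222
MSB = 1221.875/3 = 407.2915; MSW = 549.222/27 = 20.3416
F = MSB/MSW = 20.0226
df = (3, 27)
p-value (upper-tail) = 0.00000
At α=0.01: p < α → reject H₀

reject H₀: yes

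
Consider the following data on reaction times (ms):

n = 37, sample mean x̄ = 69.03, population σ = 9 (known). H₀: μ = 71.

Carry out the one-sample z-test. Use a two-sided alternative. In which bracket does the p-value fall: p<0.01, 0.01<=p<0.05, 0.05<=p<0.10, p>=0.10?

p-value bracket: p>=0.10

SE = σ/√n = 9/√37 = 1.4796
z = (x̄−μ₀)/SE = (69.03−71)/1.4796 = -1.3314
p-value (two-sided) = 0.18304
→ bracket: p>=0.10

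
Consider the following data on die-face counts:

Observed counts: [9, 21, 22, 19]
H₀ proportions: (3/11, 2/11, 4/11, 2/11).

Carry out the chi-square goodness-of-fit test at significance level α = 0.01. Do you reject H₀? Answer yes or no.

reject H₀: yes

n = 71; E_i = n·p_i = [19.36, 12.91, 25.82, 12.91]
χ² = (9−19.36)²/19.36 + (21−12.91)²/12.91 + (22−25.82)²/25.82 + (19−12.91)²/12.91 = 14.0563
df = 3
p-value (upper-tail) = 0.00283
At α=0.01: p < α → reject H₀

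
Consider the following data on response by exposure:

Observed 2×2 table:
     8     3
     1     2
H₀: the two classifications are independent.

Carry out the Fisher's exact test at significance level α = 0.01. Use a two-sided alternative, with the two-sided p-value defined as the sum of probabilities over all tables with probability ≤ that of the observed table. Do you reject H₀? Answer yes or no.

reject H₀: no

Margins: r₁=11, r₂=3, c₁=9, c₂=5, n=14
p_obs = C(11,8)·C(3,1)/C(14,9); sum pmf over tables with pmf ≤ p_obs
p-value (two-sided) = 0.50549
At α=0.01: p ≥ α → fail to reject H₀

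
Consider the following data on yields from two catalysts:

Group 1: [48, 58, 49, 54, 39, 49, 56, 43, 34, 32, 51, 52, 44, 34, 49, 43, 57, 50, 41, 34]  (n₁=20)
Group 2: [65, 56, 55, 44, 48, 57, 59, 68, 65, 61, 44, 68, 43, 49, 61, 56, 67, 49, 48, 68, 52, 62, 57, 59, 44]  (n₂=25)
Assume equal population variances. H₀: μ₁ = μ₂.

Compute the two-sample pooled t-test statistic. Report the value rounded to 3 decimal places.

x̄₁=45.850, s₁=8.145, n₁=20
x̄₂=56.200, s₂=8.327, n₂=25
s_p² = [19·8.145² + 24·8.327²]/43 = 68.0128
SE = √(s_p²·(1/20+1/25)) = 2.4741
t = (45.850−56.200)/2.4741 = -4.1833
df = 43

test statistic = -4.183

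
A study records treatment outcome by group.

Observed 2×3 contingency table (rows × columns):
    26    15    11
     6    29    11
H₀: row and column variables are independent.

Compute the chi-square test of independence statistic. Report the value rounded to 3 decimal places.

test statistic = 16.650

Row totals [52, 46], col totals [32, 44, 22], n=98
χ² = (26−16.98)²/16.98 + (15−23.35)²/23.35 + (11−11.67)²/11.67 + (6−15.02)²/15.02 + (29−20.65)²/20.65 + (11−10.33)²/10.33 = 16.6496
df = 2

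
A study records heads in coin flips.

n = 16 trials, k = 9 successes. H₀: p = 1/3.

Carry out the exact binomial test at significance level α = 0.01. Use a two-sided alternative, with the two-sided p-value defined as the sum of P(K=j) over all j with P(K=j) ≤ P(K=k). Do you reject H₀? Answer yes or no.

reject H₀: no

Exact binomial: n=16, k=9, p₀=1/3=0.3333
P(X=j) = C(n,j)·p₀^j·(1−p₀)^(n−j); p = Σ P(X=j) over j with P(X=j) ≤ P(X=9)
p-value (two-sided) = 0.06366
At α=0.01: p ≥ α → fail to reject H₀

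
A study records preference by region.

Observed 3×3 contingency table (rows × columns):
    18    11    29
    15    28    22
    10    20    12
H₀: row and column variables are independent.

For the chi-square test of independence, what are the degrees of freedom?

df = (r−1)(c−1) = (3−1)·(3−1) = 4

degrees of freedom = 4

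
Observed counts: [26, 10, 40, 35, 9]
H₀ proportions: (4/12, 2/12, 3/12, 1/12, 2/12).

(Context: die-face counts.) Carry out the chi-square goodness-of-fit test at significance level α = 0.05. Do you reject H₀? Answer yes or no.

n = 120; E_i = n·p_i = [40.00, 20.00, 30.00, 10.00, 20.00]
χ² = (26−40.00)²/40.00 + (10−20.00)²/20.00 + (40−30.00)²/30.00 + (35−10.00)²/10.00 + (9−20.00)²/20.00 = 81.7833
df = 4
p-value (upper-tail) = 0.00000
At α=0.05: p < α → reject H₀

reject H₀: yes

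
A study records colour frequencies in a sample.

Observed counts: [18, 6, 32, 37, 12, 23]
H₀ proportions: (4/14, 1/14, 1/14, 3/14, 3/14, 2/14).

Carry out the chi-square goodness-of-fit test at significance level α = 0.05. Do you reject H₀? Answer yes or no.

n = 128; E_i = n·p_i = [36.57, 9.14, 9.14, 27.43, 27.43, 18.29]
χ² = (18−36.57)²/36.57 + (6−9.14)²/9.14 + (32−9.14)²/9.14 + (37−27.43)²/27.43 + (12−27.43)²/27.43 + (23−18.29)²/18.29 = 80.8880
df = 5
p-value (upper-tail) = 0.00000
At α=0.05: p < α → reject H₀

reject H₀: yes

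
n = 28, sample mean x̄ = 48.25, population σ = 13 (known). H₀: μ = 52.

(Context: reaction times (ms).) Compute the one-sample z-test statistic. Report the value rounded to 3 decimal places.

SE = σ/√n = 13/√28 = 2.4568
z = (x̄−μ₀)/SE = (48.25−52)/2.4568 = -1.5264

test statistic = -1.526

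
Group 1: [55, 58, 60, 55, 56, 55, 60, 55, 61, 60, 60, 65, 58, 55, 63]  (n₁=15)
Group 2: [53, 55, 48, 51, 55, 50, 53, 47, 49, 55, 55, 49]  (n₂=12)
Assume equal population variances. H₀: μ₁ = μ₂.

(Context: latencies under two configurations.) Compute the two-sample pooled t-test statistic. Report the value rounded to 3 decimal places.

test statistic = 5.539

x̄₁=58.400, s₁=3.225, n₁=15
x̄₂=51.667, s₂=3.025, n₂=12
s_p² = [14·3.225² + 11·3.025²]/25 = 9.8507
SE = √(s_p²·(1/15+1/12)) = 1.2156
t = (58.400−51.667)/1.2156 = 5.5393
df = 25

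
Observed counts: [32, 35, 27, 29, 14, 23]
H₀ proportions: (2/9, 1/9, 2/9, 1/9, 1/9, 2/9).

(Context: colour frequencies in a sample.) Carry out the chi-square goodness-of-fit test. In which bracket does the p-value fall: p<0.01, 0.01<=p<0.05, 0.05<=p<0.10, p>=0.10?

p-value bracket: p<0.01

n = 160; E_i = n·p_i = [35.56, 17.78, 35.56, 17.78, 17.78, 35.56]
χ² = (32−35.56)²/35.56 + (35−17.78)²/17.78 + (27−35.56)²/35.56 + (29−17.78)²/17.78 + (14−17.78)²/17.78 + (23−35.56)²/35.56 = 31.4187
df = 5
p-value (upper-tail) = 0.00001
→ bracket: p<0.01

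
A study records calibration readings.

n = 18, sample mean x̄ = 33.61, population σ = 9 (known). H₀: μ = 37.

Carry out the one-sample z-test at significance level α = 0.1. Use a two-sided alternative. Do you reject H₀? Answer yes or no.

reject H₀: no

SE = σ/√n = 9/√18 = 2.1213
z = (x̄−μ₀)/SE = (33.61−37)/2.1213 = -1.5981
p-value (two-sided) = 0.11003
At α=0.1: p ≥ α → fail to reject H₀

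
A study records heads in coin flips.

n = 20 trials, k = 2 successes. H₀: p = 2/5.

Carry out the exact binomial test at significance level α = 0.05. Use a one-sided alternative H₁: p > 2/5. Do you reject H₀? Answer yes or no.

reject H₀: no

Exact binomial: n=20, k=2, p₀=2/5=0.4000
P(X≥2) from Σ C(n,i)·p₀^i·(1−p₀)^(n−i)
p-value (one-sided, H₁ greater) = 0.99948
At α=0.05: p ≥ α → fail to reject H₀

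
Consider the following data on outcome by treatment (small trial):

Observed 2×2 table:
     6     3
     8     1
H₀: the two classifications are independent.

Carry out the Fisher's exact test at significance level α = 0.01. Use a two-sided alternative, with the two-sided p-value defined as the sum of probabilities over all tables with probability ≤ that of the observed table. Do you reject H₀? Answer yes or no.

reject H₀: no

Margins: r₁=9, r₂=9, c₁=14, c₂=4, n=18
p_obs = C(9,6)·C(9,8)/C(18,14); sum pmf over tables with pmf ≤ p_obs
p-value (two-sided) = 0.57647
At α=0.01: p ≥ α → fail to reject H₀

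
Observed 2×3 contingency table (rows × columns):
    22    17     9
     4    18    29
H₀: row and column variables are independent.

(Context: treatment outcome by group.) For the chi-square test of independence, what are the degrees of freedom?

degrees of freedom = 2

df = (r−1)(c−1) = (2−1)·(3−1) = 2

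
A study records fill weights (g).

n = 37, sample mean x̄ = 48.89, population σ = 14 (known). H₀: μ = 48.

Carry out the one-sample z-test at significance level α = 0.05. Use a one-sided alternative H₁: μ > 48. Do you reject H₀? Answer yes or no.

reject H₀: no

SE = σ/√n = 14/√37 = 2.3016
z = (x̄−μ₀)/SE = (48.89−48)/2.3016 = 0.3867
p-value (one-sided, H₁ greater) = 0.34949
At α=0.05: p ≥ α → fail to reject H₀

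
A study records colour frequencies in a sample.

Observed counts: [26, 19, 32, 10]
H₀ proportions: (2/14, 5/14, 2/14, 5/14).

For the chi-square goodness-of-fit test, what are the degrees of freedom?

df = k − 1 = 4 − 1 = 3

degrees of freedom = 3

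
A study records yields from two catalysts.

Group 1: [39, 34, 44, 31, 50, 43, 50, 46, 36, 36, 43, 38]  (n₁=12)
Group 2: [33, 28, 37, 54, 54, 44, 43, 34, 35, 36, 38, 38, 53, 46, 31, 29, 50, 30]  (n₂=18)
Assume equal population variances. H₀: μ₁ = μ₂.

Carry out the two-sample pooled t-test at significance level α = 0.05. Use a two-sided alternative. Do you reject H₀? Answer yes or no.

reject H₀: no

x̄₁=40.833, s₁=6.147, n₁=12
x̄₂=39.611, s₂=8.773, n₂=18
s_p² = [11·6.147² + 17·8.773²]/28 = 61.5694
SE = √(s_p²·(1/12+1/18)) = 2.9243
t = (40.833−39.611)/2.9243 = 0.4180
df = 28
p-value (two-sided) = 0.67917
At α=0.05: p ≥ α → fail to reject H₀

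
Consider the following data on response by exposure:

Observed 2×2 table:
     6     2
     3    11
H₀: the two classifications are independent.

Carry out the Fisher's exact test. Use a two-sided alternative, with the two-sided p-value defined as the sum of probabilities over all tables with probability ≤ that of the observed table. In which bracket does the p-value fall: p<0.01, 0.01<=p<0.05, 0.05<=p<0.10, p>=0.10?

Margins: r₁=8, r₂=14, c₁=9, c₂=13, n=22
p_obs = C(8,6)·C(14,3)/C(22,9); sum pmf over tables with pmf ≤ p_obs
p-value (two-sided) = 0.02601
→ bracket: 0.01<=p<0.05

p-value bracket: 0.01<=p<0.05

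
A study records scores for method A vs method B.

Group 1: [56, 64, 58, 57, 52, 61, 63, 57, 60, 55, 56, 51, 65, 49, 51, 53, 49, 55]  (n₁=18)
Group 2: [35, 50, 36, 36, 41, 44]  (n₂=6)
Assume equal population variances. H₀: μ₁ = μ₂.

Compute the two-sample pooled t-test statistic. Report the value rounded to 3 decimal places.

test statistic = 6.517

x̄₁=56.222, s₁=4.941, n₁=18
x̄₂=40.333, s₂=5.888, n₂=6
s_p² = [17·4.941² + 5·5.888²]/22 = 26.7475
SE = √(s_p²·(1/18+1/6)) = 2.4380
t = (56.222−40.333)/2.4380 = 6.5172
df = 22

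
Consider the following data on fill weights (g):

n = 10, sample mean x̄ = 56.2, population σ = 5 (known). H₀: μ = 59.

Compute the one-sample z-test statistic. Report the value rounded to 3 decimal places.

test statistic = -1.771

SE = σ/√n = 5/√10 = 1.5811
z = (x̄−μ₀)/SE = (56.2−59)/1.5811 = -1.7709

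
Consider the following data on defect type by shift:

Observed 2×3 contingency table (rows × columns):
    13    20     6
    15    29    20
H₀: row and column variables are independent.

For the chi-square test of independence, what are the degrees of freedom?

df = (r−1)(c−1) = (2−1)·(3−1) = 2

degrees of freedom = 2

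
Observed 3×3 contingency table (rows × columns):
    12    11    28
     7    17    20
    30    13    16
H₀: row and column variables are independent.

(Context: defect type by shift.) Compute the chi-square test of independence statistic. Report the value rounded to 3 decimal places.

Row totals [51, 44, 59], col totals [49, 41, 64], n=154
χ² = (12−16.23)²/16.23 + (11−13.58)²/13.58 + (28−21.19)²/21.19 + (7−14.00)²/14.00 + (17−11.71)²/11.71 + (20−18.29)²/18.29 + (30−18.77)²/18.77 + (13−15.71)²/15.71 + (16−24.52)²/24.52 = 19.9630
df = 4

test statistic = 19.963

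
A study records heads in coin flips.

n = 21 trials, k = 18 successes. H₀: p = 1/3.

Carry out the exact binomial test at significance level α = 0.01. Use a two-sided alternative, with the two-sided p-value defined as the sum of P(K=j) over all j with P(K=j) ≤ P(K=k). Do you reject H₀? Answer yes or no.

reject H₀: yes

Exact binomial: n=21, k=18, p₀=1/3=0.3333
P(X=j) = C(n,j)·p₀^j·(1−p₀)^(n−j); p = Σ P(X=j) over j with P(X=j) ≤ P(X=18)
p-value (two-sided) = 0.00000
At α=0.01: p < α → reject H₀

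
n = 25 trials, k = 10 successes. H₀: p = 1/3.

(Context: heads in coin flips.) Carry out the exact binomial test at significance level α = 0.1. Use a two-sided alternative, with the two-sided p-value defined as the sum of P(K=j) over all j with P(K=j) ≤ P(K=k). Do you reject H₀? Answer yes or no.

Exact binomial: n=25, k=10, p₀=1/3=0.3333
P(X=j) = C(n,j)·p₀^j·(1−p₀)^(n−j); p = Σ P(X=j) over j with P(X=j) ≤ P(X=10)
p-value (two-sided) = 0.52594
At α=0.1: p ≥ α → fail to reject H₀

reject H₀: no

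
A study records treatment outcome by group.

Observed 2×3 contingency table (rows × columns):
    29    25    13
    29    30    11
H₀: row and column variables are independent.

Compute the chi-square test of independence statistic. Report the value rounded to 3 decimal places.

Row totals [67, 70], col totals [58, 55, 24], n=137
χ² = (29−28.36)²/28.36 + (25−26.90)²/26.90 + (13−11.74)²/11.74 + (29−29.64)²/29.64 + (30−28.10)²/28.10 + (11−12.26)²/12.26 = 0.5558
df = 2

test statistic = 0.556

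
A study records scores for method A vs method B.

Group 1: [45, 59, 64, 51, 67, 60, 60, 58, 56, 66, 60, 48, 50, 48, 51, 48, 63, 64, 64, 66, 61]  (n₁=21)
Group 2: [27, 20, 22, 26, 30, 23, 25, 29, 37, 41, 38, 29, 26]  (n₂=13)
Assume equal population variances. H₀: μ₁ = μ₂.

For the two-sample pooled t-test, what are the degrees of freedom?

degrees of freedom = 32

df = n₁ + n₂ − 2 = 21 + 13 − 2 = 32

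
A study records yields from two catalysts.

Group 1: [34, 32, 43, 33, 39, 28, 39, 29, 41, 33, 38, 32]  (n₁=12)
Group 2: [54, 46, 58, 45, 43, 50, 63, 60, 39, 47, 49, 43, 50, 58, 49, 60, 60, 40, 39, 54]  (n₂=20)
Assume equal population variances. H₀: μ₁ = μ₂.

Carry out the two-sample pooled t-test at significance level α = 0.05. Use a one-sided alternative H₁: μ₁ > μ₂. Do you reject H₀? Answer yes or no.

x̄₁=35.083, s₁=4.795, n₁=12
x̄₂=50.350, s₂=7.673, n₂=20
s_p² = [11·4.795² + 19·7.673²]/30 = 45.7156
SE = √(s_p²·(1/12+1/20)) = 2.4689
t = (35.083−50.350)/2.4689 = -6.1836
df = 30
p-value (one-sided, H₁ greater) = 1.00000
At α=0.05: p ≥ α → fail to reject H₀

reject H₀: no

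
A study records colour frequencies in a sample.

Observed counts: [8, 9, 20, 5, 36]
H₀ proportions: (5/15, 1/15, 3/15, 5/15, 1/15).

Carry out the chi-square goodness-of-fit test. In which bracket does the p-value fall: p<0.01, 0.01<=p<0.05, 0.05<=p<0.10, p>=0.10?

p-value bracket: p<0.01

n = 78; E_i = n·p_i = [26.00, 5.20, 15.60, 26.00, 5.20]
χ² = (8−26.00)²/26.00 + (9−5.20)²/5.20 + (20−15.60)²/15.60 + (5−26.00)²/26.00 + (36−5.20)²/5.20 = 215.8718
df = 4
p-value (upper-tail) = 0.00000
→ bracket: p<0.01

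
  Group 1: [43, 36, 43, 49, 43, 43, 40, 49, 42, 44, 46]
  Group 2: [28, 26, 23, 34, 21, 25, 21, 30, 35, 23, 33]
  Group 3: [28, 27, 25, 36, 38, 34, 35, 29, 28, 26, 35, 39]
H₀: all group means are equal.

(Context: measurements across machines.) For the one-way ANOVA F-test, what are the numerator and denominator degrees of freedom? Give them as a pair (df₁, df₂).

degrees of freedom = [2, 31]

k = 3 groups, N = 34 total
df = (k−1, N−k) = (3−1, 34−3) = (2, 31)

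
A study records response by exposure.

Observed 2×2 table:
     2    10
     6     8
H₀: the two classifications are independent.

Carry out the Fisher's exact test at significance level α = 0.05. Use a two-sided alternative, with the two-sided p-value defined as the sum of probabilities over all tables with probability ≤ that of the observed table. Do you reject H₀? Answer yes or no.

reject H₀: no

Margins: r₁=12, r₂=14, c₁=8, c₂=18, n=26
p_obs = C(12,2)·C(14,6)/C(26,8); sum pmf over tables with pmf ≤ p_obs
p-value (two-sided) = 0.21638
At α=0.05: p ≥ α → fail to reject H₀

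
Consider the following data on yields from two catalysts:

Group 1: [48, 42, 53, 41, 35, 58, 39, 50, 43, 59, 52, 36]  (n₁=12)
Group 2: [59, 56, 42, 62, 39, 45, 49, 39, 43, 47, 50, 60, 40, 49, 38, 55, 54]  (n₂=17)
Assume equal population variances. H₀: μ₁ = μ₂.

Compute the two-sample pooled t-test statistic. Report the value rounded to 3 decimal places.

x̄₁=46.333, s₁=8.184, n₁=12
x̄₂=48.647, s₂=7.929, n₂=17
s_p² = [11·8.184² + 16·7.929²]/27 = 64.5389
SE = √(s_p²·(1/12+1/17)) = 3.0290
t = (46.333−48.647)/3.0290 = -0.7639
df = 27

test statistic = -0.764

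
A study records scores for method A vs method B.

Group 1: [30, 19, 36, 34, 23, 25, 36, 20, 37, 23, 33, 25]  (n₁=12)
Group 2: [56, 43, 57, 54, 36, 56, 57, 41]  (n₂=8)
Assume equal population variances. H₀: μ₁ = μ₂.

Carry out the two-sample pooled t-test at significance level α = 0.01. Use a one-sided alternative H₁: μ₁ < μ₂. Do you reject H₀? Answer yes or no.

x̄₁=28.417, s₁=6.640, n₁=12
x̄₂=50.000, s₂=8.552, n₂=8
s_p² = [11·6.640² + 7·8.552²]/18 = 55.3843
SE = √(s_p²·(1/12+1/8)) = 3.3968
t = (28.417−50.000)/3.3968 = -6.3540
df = 18
p-value (one-sided, H₁ less) = 0.00000
At α=0.01: p < α → reject H₀

reject H₀: yes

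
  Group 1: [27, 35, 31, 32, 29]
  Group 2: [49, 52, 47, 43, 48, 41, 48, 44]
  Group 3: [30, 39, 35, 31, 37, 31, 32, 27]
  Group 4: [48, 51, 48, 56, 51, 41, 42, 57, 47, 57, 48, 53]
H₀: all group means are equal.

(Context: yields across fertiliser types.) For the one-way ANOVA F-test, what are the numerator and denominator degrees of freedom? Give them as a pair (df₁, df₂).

k = 4 groups, N = 33 total
df = (k−1, N−k) = (4−1, 33−4) = (3, 29)

degrees of freedom = [3, 29]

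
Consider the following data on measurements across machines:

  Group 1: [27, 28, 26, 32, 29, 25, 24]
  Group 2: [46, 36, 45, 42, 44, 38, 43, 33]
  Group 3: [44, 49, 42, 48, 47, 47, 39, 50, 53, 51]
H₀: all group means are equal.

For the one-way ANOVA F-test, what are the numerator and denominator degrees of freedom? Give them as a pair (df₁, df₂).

k = 3 groups, N = 25 total
df = (k−1, N−k) = (3−1, 25−3) = (2, 22)

degrees of freedom = [2, 22]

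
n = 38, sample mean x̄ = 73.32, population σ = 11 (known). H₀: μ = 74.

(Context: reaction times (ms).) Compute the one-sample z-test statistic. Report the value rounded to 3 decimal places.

SE = σ/√n = 11/√38 = 1.7844
z = (x̄−μ₀)/SE = (73.32−74)/1.7844 = -0.3811

test statistic = -0.381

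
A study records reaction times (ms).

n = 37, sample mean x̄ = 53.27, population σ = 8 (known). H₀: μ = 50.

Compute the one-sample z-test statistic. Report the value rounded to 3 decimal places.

test statistic = 2.486

SE = σ/√n = 8/√37 = 1.3152
z = (x̄−μ₀)/SE = (53.27−50)/1.3152 = 2.4863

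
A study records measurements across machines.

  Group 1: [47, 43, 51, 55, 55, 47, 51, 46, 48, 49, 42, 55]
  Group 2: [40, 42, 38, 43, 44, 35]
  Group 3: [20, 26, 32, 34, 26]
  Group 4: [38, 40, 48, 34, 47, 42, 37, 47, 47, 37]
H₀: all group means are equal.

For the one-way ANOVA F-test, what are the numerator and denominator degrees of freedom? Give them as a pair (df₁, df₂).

k = 4 groups, N = 33 total
df = (k−1, N−k) = (4−1, 33−4) = (3, 29)

degrees of freedom = [3, 29]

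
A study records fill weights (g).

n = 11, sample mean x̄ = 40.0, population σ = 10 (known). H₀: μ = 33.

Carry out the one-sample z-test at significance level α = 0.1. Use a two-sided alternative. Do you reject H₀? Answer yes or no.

reject H₀: yes

SE = σ/√n = 10/√11 = 3.0151
z = (x̄−μ₀)/SE = (40.0−33)/3.0151 = 2.3216
p-value (two-sided) = 0.02025
At α=0.1: p < α → reject H₀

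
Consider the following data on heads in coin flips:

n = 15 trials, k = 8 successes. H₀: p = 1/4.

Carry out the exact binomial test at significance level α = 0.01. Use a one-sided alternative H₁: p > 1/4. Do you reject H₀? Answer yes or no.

Exact binomial: n=15, k=8, p₀=1/4=0.2500
P(X≥8) from Σ C(n,i)·p₀^i·(1−p₀)^(n−i)
p-value (one-sided, H₁ greater) = 0.01730
At α=0.01: p ≥ α → fail to reject H₀

reject H₀: no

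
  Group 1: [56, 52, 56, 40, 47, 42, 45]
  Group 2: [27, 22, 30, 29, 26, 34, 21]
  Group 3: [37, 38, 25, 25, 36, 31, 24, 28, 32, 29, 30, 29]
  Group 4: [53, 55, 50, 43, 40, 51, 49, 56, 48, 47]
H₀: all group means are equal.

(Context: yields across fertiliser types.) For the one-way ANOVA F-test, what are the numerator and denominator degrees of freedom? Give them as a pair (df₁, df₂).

k = 4 groups, N = 36 total
df = (k−1, N−k) = (4−1, 36−4) = (3, 32)

degrees of freedom = [3, 32]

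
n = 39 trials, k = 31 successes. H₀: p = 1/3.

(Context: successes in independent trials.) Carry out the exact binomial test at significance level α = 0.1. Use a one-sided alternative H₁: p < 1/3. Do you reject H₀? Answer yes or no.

reject H₀: no

Exact binomial: n=39, k=31, p₀=1/3=0.3333
P(X≤31) from Σ C(n,i)·p₀^i·(1−p₀)^(n−i)
p-value (one-sided, H₁ less) = 1.00000
At α=0.1: p ≥ α → fail to reject H₀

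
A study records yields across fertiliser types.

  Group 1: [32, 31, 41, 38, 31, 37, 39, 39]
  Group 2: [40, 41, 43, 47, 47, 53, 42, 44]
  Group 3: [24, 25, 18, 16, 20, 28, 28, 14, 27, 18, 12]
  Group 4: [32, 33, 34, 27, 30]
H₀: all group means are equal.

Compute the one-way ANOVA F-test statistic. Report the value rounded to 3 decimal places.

Group means [36.00, 44.62, 20.91, 31.20], grand mean 32.219
SSB = Σnᵢ(x̄ᵢ−x̄)² = 2757.885; SSW = ΣΣ(x−x̄ᵢ)² = 603.584
MSB = 2757.885/3 = 919.2949; MSW = 603.584/28 = 21.5566
F = MSB/MSW = 42.6457
df = (3, 28)

test statistic = 42.646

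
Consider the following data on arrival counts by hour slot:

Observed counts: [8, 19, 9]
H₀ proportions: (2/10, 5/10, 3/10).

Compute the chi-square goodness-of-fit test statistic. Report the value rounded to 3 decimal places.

test statistic = 0.444

n = 36; E_i = n·p_i = [7.20, 18.00, 10.80]
χ² = (8−7.20)²/7.20 + (19−18.00)²/18.00 + (9−10.80)²/10.80 = 0.4444
df = 2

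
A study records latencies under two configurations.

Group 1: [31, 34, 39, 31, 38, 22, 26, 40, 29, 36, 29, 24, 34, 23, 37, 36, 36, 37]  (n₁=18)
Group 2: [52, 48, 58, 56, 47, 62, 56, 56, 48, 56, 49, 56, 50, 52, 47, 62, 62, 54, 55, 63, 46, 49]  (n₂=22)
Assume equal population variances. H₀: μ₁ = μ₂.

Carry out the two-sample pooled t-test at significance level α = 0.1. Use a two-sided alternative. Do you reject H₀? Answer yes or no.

reject H₀: yes

x̄₁=32.333, s₁=5.709, n₁=18
x̄₂=53.818, s₂=5.422, n₂=22
s_p² = [17·5.709² + 21·5.422²]/38 = 30.8230
SE = √(s_p²·(1/18+1/22)) = 1.7645
t = (32.333−53.818)/1.7645 = -12.1762
df = 38
p-value (two-sided) = 0.00000
At α=0.1: p < α → reject H₀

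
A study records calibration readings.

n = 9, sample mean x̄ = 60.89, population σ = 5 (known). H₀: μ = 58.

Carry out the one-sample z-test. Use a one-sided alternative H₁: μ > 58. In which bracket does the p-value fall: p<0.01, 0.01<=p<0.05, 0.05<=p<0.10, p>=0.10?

SE = σ/√n = 5/√9 = 1.6667
z = (x̄−μ₀)/SE = (60.89−58)/1.6667 = 1.7340
p-value (one-sided, H₁ greater) = 0.04146
→ bracket: 0.01<=p<0.05

p-value bracket: 0.01<=p<0.05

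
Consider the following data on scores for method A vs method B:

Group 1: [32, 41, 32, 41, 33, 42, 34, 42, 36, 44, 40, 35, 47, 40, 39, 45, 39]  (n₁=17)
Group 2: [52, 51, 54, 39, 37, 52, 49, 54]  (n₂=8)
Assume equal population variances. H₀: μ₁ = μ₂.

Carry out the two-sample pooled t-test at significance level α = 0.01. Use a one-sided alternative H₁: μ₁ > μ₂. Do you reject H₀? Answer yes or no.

reject H₀: no

x̄₁=38.941, s₁=4.589, n₁=17
x̄₂=48.500, s₂=6.698, n₂=8
s_p² = [16·4.589² + 7·6.698²]/23 = 28.3018
SE = √(s_p²·(1/17+1/8)) = 2.2809
t = (38.941−48.500)/2.2809 = -4.1908
df = 23
p-value (one-sided, H₁ greater) = 0.99983
At α=0.01: p ≥ α → fail to reject H₀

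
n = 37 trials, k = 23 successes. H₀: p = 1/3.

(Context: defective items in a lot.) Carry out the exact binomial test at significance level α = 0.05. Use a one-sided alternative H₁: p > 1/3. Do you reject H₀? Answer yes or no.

reject H₀: yes

Exact binomial: n=37, k=23, p₀=1/3=0.3333
P(X≥23) from Σ C(n,i)·p₀^i·(1−p₀)^(n−i)
p-value (one-sided, H₁ greater) = 0.00031
At α=0.05: p < α → reject H₀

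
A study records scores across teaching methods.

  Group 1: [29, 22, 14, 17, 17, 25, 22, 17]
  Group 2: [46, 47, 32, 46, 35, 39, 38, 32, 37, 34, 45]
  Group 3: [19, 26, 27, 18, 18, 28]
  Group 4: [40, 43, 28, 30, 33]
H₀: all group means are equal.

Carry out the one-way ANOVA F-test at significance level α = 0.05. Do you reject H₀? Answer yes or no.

reject H₀: yes

Group means [20.38, 39.18, 22.67, 34.80], grand mean 30.133
SSB = Σnᵢ(x̄ᵢ−x̄)² = 2105.822; SSW = ΣΣ(x−x̄ᵢ)² = 799.645
MSB = 2105.822/3 = 701.9407; MSW = 799.645/26 = 30.7556
F = MSB/MSW = 22.8232
df = (3, 26)
p-value (upper-tail) = 0.00000
At α=0.05: p < α → reject H₀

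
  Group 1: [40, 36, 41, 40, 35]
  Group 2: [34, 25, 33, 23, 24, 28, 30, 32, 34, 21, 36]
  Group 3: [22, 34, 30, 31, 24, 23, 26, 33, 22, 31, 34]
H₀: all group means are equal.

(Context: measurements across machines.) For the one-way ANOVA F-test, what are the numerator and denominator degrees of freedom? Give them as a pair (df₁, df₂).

k = 3 groups, N = 27 total
df = (k−1, N−k) = (3−1, 27−3) = (2, 24)

degrees of freedom = [2, 24]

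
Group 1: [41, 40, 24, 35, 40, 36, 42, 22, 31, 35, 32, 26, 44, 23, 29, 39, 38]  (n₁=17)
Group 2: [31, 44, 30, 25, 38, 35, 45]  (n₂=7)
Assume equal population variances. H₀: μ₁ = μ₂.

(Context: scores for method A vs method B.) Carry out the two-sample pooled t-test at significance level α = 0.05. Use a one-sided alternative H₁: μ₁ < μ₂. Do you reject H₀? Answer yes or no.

reject H₀: no

x̄₁=33.941, s₁=7.066, n₁=17
x̄₂=35.429, s₂=7.413, n₂=7
s_p² = [16·7.066² + 6·7.413²]/22 = 51.3025
SE = √(s_p²·(1/17+1/7)) = 3.2166
t = (33.941−35.429)/3.2166 = -0.4624
df = 22
p-value (one-sided, H₁ less) = 0.32416
At α=0.05: p ≥ α → fail to reject H₀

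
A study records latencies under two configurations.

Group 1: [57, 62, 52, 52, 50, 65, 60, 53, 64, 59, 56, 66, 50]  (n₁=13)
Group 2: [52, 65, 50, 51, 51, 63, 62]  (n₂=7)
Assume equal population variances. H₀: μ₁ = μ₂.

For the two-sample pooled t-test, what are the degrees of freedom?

df = n₁ + n₂ − 2 = 13 + 7 − 2 = 18

degrees of freedom = 18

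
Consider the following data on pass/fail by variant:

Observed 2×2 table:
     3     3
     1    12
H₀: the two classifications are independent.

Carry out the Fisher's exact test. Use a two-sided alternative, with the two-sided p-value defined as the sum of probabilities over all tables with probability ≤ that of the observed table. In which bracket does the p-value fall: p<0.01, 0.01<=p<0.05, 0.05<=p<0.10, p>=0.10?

p-value bracket: 0.05<=p<0.10

Margins: r₁=6, r₂=13, c₁=4, c₂=15, n=19
p_obs = C(6,3)·C(13,1)/C(19,4); sum pmf over tables with pmf ≤ p_obs
p-value (two-sided) = 0.07095
→ bracket: 0.05<=p<0.10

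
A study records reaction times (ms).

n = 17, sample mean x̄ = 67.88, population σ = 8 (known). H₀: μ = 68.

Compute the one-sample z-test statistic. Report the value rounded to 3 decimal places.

SE = σ/√n = 8/√17 = 1.9403
z = (x̄−μ₀)/SE = (67.88−68)/1.9403 = -0.0618

test statistic = -0.062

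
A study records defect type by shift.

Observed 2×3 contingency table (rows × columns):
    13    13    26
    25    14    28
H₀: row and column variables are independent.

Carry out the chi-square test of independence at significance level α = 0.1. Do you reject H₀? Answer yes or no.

Row totals [52, 67], col totals [38, 27, 54], n=119
χ² = (13−16.61)²/16.61 + (13−11.80)²/11.80 + (26−23.60)²/23.60 + (25−21.39)²/21.39 + (14−15.20)²/15.20 + (28−30.40)²/30.40 = 2.0423
df = 2
p-value (upper-tail) = 0.36018
At α=0.1: p ≥ α → fail to reject H₀

reject H₀: no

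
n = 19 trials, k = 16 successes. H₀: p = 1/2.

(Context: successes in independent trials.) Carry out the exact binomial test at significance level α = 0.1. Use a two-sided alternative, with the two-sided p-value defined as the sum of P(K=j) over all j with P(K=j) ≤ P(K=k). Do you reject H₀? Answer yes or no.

reject H₀: yes

Exact binomial: n=19, k=16, p₀=1/2=0.5000
P(X=j) = C(n,j)·p₀^j·(1−p₀)^(n−j); p = Σ P(X=j) over j with P(X=j) ≤ P(X=16)
p-value (two-sided) = 0.00443
At α=0.1: p < α → reject H₀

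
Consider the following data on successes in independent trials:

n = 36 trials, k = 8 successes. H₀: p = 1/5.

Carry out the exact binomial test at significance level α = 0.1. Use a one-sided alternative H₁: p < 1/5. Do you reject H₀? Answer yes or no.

reject H₀: no

Exact binomial: n=36, k=8, p₀=1/5=0.2000
P(X≤8) from Σ C(n,i)·p₀^i·(1−p₀)^(n−i)
p-value (one-sided, H₁ less) = 0.71588
At α=0.1: p ≥ α → fail to reject H₀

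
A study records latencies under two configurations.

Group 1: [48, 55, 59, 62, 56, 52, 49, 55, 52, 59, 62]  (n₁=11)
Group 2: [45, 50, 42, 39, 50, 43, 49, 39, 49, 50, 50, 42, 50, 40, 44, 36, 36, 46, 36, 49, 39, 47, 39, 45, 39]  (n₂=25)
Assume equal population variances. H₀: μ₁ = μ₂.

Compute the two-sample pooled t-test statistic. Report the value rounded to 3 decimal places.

test statistic = 6.440

x̄₁=55.364, s₁=4.822, n₁=11
x̄₂=43.760, s₂=5.044, n₂=25
s_p² = [10·4.822² + 24·5.044²]/34 = 24.7972
SE = √(s_p²·(1/11+1/25)) = 1.8017
t = (55.364−43.760)/1.8017 = 6.4403
df = 34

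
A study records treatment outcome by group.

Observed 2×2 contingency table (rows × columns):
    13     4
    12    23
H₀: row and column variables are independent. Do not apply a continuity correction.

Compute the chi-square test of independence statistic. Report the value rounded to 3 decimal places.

Row totals [17, 35], col totals [25, 27], n=52
χ² = (13−8.17)²/8.17 + (4−8.83)²/8.83 + (12−16.83)²/16.83 + (23−18.17)²/18.17 = 8.1570
df = 1

test statistic = 8.157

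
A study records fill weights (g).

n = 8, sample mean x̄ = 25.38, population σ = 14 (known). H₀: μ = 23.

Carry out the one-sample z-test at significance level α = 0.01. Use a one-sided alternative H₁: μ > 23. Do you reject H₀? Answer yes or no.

SE = σ/√n = 14/√8 = 4.9497
z = (x̄−μ₀)/SE = (25.38−23)/4.9497 = 0.4808
p-value (one-sided, H₁ greater) = 0.31532
At α=0.01: p ≥ α → fail to reject H₀

reject H₀: no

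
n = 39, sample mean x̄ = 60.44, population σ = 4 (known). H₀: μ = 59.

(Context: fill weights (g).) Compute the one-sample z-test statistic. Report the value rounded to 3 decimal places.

test statistic = 2.248

SE = σ/√n = 4/√39 = 0.6405
z = (x̄−μ₀)/SE = (60.44−59)/0.6405 = 2.2482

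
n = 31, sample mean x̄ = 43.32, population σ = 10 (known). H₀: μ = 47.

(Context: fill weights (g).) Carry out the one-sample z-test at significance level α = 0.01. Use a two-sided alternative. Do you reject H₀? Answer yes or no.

reject H₀: no

SE = σ/√n = 10/√31 = 1.7961
z = (x̄−μ₀)/SE = (43.32−47)/1.7961 = -2.0489
p-value (two-sided) = 0.04047
At α=0.01: p ≥ α → fail to reject H₀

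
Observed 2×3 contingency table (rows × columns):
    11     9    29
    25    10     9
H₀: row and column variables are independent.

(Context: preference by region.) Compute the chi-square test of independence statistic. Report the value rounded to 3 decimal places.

test statistic = 15.800

Row totals [49, 44], col totals [36, 19, 38], n=93
χ² = (11−18.97)²/18.97 + (9−10.01)²/10.01 + (29−20.02)²/20.02 + (25−17.03)²/17.03 + (10−8.99)²/8.99 + (9−17.98)²/17.98 = 15.8002
df = 2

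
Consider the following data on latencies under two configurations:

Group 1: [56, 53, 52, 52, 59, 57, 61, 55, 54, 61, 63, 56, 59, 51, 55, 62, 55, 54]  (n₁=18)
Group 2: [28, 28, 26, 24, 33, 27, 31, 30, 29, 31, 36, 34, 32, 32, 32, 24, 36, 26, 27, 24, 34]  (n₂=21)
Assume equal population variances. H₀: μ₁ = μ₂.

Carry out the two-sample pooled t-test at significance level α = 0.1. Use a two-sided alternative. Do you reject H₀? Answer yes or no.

reject H₀: yes

x̄₁=56.389, s₁=3.664, n₁=18
x̄₂=29.714, s₂=3.823, n₂=21
s_p² = [17·3.664² + 20·3.823²]/37 = 14.0693
SE = √(s_p²·(1/18+1/21)) = 1.2048
t = (56.389−29.714)/1.2048 = 22.1399
df = 37
p-value (two-sided) = 0.00000
At α=0.1: p < α → reject H₀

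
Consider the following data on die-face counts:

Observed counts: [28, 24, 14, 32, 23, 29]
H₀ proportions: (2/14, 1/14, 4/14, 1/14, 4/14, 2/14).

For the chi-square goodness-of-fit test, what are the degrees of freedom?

df = k − 1 = 6 − 1 = 5

degrees of freedom = 5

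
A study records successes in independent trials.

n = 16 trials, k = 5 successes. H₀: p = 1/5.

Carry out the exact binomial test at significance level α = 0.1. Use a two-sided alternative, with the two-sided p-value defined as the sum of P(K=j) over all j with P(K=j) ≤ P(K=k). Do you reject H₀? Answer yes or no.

Exact binomial: n=16, k=5, p₀=1/5=0.2000
P(X=j) = C(n,j)·p₀^j·(1−p₀)^(n−j); p = Σ P(X=j) over j with P(X=j) ≤ P(X=5)
p-value (two-sided) = 0.34249
At α=0.1: p ≥ α → fail to reject H₀

reject H₀: no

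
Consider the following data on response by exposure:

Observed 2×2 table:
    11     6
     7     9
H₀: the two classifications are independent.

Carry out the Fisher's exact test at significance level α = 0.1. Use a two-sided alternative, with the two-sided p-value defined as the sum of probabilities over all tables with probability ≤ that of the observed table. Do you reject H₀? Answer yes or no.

Margins: r₁=17, r₂=16, c₁=18, c₂=15, n=33
p_obs = C(17,11)·C(16,7)/C(33,18); sum pmf over tables with pmf ≤ p_obs
p-value (two-sided) = 0.30283
At α=0.1: p ≥ α → fail to reject H₀

reject H₀: no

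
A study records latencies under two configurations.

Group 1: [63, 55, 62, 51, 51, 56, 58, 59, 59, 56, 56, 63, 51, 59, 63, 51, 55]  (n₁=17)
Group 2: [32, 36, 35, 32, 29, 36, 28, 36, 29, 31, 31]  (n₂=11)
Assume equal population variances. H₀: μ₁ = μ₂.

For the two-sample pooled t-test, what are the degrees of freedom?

df = n₁ + n₂ − 2 = 17 + 11 − 2 = 26

degrees of freedom = 26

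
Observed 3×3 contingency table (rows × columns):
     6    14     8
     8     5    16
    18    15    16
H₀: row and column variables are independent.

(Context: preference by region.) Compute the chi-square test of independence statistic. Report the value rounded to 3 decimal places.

test statistic = 9.594

Row totals [28, 29, 49], col totals [32, 34, 40], n=106
χ² = (6−8.45)²/8.45 + (14−8.98)²/8.98 + (8−10.57)²/10.57 + (8−8.75)²/8.75 + (5−9.30)²/9.30 + (16−10.94)²/10.94 + (18−14.79)²/14.79 + (15−15.72)²/15.72 + (16−18.49)²/18.49 = 9.5944
df = 4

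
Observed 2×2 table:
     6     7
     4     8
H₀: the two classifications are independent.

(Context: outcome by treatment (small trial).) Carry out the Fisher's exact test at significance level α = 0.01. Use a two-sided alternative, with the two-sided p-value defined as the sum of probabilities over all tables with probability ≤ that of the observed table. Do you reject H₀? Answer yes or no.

reject H₀: no

Margins: r₁=13, r₂=12, c₁=10, c₂=15, n=25
p_obs = C(13,6)·C(12,4)/C(25,10); sum pmf over tables with pmf ≤ p_obs
p-value (two-sided) = 0.68817
At α=0.01: p ≥ α → fail to reject H₀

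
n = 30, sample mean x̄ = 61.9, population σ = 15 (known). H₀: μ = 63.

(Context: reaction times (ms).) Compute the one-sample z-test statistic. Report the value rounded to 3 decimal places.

test statistic = -0.402

SE = σ/√n = 15/√30 = 2.7386
z = (x̄−μ₀)/SE = (61.9−63)/2.7386 = -0.4017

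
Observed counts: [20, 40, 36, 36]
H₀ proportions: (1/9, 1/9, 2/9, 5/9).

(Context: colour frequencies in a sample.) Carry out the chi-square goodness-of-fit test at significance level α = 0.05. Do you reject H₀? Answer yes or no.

reject H₀: yes

n = 132; E_i = n·p_i = [14.67, 14.67, 29.33, 73.33]
χ² = (20−14.67)²/14.67 + (40−14.67)²/14.67 + (36−29.33)²/29.33 + (36−73.33)²/73.33 = 66.2182
df = 3
p-value (upper-tail) = 0.00000
At α=0.05: p < α → reject H₀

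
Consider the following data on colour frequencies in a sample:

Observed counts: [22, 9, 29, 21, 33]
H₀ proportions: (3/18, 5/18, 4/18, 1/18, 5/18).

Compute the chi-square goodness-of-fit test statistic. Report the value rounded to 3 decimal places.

n = 114; E_i = n·p_i = [19.00, 31.67, 25.33, 6.33, 31.67]
χ² = (22−19.00)²/19.00 + (9−31.67)²/31.67 + (29−25.33)²/25.33 + (21−6.33)²/6.33 + (33−31.67)²/31.67 = 51.2500
df = 4

test statistic = 51.250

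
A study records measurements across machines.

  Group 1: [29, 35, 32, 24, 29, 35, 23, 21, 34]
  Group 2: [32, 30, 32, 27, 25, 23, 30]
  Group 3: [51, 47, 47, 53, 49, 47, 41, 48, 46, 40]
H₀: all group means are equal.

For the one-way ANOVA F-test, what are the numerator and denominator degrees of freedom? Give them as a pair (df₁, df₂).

degrees of freedom = [2, 23]

k = 3 groups, N = 26 total
df = (k−1, N−k) = (3−1, 26−3) = (2, 23)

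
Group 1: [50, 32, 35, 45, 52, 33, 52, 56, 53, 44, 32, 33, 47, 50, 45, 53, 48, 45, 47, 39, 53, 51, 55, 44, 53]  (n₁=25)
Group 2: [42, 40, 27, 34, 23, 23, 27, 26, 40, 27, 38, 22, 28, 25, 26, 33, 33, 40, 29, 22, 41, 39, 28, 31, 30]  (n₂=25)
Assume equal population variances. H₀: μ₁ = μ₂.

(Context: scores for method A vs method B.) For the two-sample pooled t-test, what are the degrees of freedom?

degrees of freedom = 48

df = n₁ + n₂ − 2 = 25 + 25 − 2 = 48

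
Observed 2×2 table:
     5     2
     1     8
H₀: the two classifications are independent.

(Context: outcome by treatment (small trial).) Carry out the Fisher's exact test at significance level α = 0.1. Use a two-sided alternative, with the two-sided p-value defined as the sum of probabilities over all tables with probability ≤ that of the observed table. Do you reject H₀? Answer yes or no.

Margins: r₁=7, r₂=9, c₁=6, c₂=10, n=16
p_obs = C(7,5)·C(9,1)/C(16,6); sum pmf over tables with pmf ≤ p_obs
p-value (two-sided) = 0.03497
At α=0.1: p < α → reject H₀

reject H₀: yes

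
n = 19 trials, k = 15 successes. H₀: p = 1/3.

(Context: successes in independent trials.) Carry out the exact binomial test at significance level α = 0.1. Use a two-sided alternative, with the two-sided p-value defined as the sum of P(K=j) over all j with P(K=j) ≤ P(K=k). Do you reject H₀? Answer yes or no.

Exact binomial: n=19, k=15, p₀=1/3=0.3333
P(X=j) = C(n,j)·p₀^j·(1−p₀)^(n−j); p = Σ P(X=j) over j with P(X=j) ≤ P(X=15)
p-value (two-sided) = 0.00006
At α=0.1: p < α → reject H₀

reject H₀: yes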